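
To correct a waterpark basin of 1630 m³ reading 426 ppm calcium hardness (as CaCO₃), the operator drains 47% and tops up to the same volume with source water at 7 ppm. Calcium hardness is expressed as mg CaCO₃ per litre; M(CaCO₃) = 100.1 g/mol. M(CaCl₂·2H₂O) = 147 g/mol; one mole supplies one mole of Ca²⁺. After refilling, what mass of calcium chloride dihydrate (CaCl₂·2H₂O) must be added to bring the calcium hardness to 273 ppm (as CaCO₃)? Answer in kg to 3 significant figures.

105 kg

Volume: 1630 m³ = 1,630,000 L.
After draining 47% and refilling: 426 × 0.53 + 7 × 0.47 = 229.07 ppm.
Deficit to target: 273 − 229.07 = 43.93 mg/L.
As CaCO₃: 43.93 mg/L × 1,630,000 L = 71,610 g; ÷ 100.1 = 715.3 mol Ca²⁺.
Mass: 715.3 × 147 = 105,200 g.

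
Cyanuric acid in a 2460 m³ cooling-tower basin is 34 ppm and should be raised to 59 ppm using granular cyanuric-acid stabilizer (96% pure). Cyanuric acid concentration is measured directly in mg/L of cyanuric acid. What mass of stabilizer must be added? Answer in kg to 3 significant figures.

64.1 kg

Volume: 2460 m³ = 2,460,000 L.
CYA to add: (59 − 34) = 25 mg/L × 2,460,000 L = 61,500 g cyanuric acid.
At 96% purity: 61,500 / 0.96 = 64,060 g product.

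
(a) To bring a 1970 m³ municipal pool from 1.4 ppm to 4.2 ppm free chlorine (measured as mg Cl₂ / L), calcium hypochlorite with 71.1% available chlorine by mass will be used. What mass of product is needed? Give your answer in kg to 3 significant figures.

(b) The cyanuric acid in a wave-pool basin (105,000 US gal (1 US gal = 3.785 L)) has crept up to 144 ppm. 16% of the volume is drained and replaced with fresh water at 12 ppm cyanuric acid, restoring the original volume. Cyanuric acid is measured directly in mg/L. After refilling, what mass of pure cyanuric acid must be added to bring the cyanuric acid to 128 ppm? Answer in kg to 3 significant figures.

(a) Volume: 1970 m³ = 1,970,000 L.
(a) Chlorine deficit: 4.2 − 1.4 = 2.8 ppm = 2.8 mg/L as Cl₂.
(a) Cl₂ equivalent needed: 2.8 mg/L × 1,970,000 L = 5,516,000 mg = 5516 g.
(a) Product at 71.1% available chlorine: 5516 / 0.711 = 7758 g.

(b) Volume: 105,000 US gal × 3.785 L/gal = 397,425 L.
(b) After draining 16% and refilling: 144 × 0.84 + 12 × 0.16 = 122.88 ppm.
(b) Deficit to target: 128 − 122.88 = 5.12 mg/L.
(b) Mass: 5.12 mg/L × 397,425 L = 2035 g cyanuric acid.

(a) 7.76 kg; (b) 2.03 kg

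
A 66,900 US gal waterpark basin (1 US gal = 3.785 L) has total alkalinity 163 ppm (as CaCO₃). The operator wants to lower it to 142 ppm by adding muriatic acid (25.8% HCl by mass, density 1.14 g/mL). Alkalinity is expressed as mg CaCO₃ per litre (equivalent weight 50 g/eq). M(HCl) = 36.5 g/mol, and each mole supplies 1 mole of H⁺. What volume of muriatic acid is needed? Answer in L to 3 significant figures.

Volume: 66,900 US gal × 3.785 L/gal = 253,216 L.
Alkalinity to neutralize: (163 − 142) = 21 mg/L as CaCO₃ × 253,216 L = 5318 g as CaCO₃.
Equivalents of H⁺ required: 5318 ÷ 50 g/eq = 106.4 eq = 106.4 mol HCl.
Mass of HCl: 106.4 × 36.5 = 3882 g.
Mass of 25.8% solution: 3882 / 0.258 = 15,050 g.
Volume: 15,050 g ÷ 1.14 g/mL = 13,200 mL.

13.2 L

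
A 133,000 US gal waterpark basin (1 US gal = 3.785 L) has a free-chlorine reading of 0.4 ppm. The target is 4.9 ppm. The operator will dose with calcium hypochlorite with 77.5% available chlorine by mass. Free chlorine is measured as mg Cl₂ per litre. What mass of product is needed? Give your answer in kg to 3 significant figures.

2.92 kg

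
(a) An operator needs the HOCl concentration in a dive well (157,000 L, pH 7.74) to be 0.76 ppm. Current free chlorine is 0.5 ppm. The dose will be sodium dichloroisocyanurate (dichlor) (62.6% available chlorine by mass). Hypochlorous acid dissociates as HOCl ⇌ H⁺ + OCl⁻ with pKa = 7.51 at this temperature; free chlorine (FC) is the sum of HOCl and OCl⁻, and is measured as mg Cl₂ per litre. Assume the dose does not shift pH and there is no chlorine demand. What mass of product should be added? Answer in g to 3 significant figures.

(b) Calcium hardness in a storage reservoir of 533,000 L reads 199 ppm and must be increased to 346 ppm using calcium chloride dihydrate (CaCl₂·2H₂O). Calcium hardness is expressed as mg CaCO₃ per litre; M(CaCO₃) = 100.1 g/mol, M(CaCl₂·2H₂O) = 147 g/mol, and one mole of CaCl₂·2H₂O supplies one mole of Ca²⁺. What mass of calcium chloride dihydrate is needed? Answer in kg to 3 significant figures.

(a) 389 g; (b) 115 kg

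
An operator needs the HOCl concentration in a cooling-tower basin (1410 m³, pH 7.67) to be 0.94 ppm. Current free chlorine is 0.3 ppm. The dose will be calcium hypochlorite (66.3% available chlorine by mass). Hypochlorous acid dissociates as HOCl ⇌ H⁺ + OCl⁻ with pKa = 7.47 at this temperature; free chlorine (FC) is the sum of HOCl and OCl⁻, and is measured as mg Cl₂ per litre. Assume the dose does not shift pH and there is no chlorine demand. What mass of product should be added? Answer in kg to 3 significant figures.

Volume: 1410 m³ = 1,410,000 L.
[OCl⁻]/[HOCl] = 10^(pH − pKa) = 10^(7.67 − 7.47) = 1.585; fraction as HOCl = 1/(1 + 1.585) = 0.3869.
Free chlorine required for 0.94 ppm HOCl: 0.94 / 0.3869 = 2.43 ppm.
FC to add: 2.43 − 0.3 = 2.13 mg/L as Cl₂.
Cl₂ equivalent: 2.13 mg/L × 1,410,000 L = 3003 g.
Product at 66.3% available Cl: 3003 / 0.663 = 4529 g.

4.53 kg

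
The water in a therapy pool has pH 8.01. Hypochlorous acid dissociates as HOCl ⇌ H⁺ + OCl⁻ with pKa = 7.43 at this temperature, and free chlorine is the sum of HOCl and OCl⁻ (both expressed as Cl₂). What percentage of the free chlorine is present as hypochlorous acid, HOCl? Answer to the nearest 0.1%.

20.8%

[OCl⁻]/[HOCl] = 10^(pH − pKa) = 10^(8.01 − 7.43) = 10^0.58 = 3.802.
Fraction as HOCl = 1 / (1 + 3.802) = 0.2083.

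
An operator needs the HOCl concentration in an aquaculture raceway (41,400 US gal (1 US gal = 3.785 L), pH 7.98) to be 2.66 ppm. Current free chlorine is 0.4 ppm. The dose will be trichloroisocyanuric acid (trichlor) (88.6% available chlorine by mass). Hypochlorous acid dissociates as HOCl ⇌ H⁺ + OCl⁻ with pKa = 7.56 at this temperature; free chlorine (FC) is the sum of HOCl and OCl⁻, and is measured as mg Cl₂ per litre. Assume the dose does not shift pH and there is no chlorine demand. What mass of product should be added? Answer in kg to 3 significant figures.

1.64 kg

Volume: 41,400 US gal × 3.785 L/gal = 156,699 L.
[OCl⁻]/[HOCl] = 10^(pH − pKa) = 10^(7.98 − 7.56) = 2.63; fraction as HOCl = 1/(1 + 2.63) = 0.2755.
Free chlorine required for 2.66 ppm HOCl: 2.66 / 0.2755 = 9.657 ppm.
FC to add: 9.657 − 0.4 = 9.257 mg/L as Cl₂.
Cl₂ equivalent: 9.257 mg/L × 156,699 L = 1450 g.
Product at 88.6% available Cl: 1450 / 0.886 = 1637 g.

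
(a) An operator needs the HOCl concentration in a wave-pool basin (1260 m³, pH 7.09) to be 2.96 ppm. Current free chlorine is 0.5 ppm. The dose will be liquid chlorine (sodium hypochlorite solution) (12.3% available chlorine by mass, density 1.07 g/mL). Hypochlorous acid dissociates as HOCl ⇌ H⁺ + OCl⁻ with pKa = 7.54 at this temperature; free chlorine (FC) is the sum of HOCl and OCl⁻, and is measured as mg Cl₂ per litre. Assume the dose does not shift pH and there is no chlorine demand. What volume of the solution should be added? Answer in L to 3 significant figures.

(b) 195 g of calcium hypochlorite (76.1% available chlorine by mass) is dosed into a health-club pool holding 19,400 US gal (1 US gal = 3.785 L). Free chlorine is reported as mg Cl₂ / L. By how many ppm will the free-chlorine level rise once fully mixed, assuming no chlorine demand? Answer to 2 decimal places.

(a) Volume: 1260 m³ = 1,260,000 L.
(a) [OCl⁻]/[HOCl] = 10^(pH − pKa) = 10^(7.09 − 7.54) = 0.3548; fraction as HOCl = 1/(1 + 0.3548) = 0.7381.
(a) Free chlorine required for 2.96 ppm HOCl: 2.96 / 0.7381 = 4.01 ppm.
(a) FC to add: 4.01 − 0.5 = 3.51 mg/L as Cl₂.
(a) Cl₂ equivalent: 3.51 mg/L × 1,260,000 L = 4423 g.
(a) Product at 12.3% available Cl: 4423 / 0.123 = 35,960 g.
(a) Volume: 35,960 g ÷ 1.07 g/mL = 33,610 mL.

(b) Volume: 19,400 US gal × 3.785 L/gal = 73,429 L.
(b) Available chlorine delivered: 195 g × 0.761 = 148.4 g as Cl₂.
(b) Concentration rise: 148.4 g / 73,429 L = 2.021 mg/L = 2.02 ppm.

(a) 33.6 L; (b) 2.02 ppm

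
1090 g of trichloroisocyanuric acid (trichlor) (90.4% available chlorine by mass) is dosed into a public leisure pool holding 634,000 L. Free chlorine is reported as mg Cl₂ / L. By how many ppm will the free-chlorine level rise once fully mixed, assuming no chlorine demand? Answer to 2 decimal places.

1.55 ppm

Available chlorine delivered: 1090 g × 0.904 = 985.4 g as Cl₂.
Concentration rise: 985.4 g / 634,000 L = 1.554 mg/L = 1.55 ppm.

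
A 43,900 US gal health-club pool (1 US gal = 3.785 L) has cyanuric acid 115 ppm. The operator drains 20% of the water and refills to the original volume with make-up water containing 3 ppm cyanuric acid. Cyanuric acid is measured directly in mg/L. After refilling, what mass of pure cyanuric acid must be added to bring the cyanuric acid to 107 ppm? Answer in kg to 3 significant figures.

Volume: 43,900 US gal × 3.785 L/gal = 166,162 L.
After draining 20% and refilling: 115 × 0.80 + 3 × 0.20 = 92.6 ppm.
Deficit to target: 107 − 92.6 = 14.4 mg/L.
Mass: 14.4 mg/L × 166,162 L = 2393 g cyanuric acid.

2.39 kg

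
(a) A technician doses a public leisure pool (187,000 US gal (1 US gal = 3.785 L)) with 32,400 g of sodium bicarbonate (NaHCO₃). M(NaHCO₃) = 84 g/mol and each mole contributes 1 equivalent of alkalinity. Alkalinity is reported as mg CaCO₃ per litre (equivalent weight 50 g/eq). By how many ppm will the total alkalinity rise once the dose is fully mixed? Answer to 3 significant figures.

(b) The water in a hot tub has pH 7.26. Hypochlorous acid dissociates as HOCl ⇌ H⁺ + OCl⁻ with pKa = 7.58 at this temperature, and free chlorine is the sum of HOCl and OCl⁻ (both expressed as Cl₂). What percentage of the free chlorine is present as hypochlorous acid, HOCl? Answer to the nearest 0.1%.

(a) 27.2 ppm; (b) 67.6%

(a) Volume: 187,000 US gal × 3.785 L/gal = 707,795 L.
(a) Moles of NaHCO₃: 32,400 g ÷ 84 g/mol = 385.7 mol → 385.7 eq of alkalinity.
(a) As CaCO₃: 385.7 eq × 50 g/eq = 19,290 g.
(a) Rise: 19,290 g / 707,795 L × 1000 = 27.25 mg/L.

(b) [OCl⁻]/[HOCl] = 10^(pH − pKa) = 10^(7.26 − 7.58) = 10^-0.32 = 0.4786.
(b) Fraction as HOCl = 1 / (1 + 0.4786) = 0.6763.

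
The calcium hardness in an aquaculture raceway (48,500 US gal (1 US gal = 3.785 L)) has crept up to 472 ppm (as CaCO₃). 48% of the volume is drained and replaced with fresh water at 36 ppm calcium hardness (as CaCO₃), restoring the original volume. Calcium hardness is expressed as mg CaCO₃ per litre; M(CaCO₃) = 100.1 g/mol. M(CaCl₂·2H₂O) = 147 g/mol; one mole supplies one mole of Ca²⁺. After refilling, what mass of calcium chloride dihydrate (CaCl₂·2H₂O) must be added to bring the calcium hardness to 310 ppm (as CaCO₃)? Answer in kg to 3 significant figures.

12.7 kg

Volume: 48,500 US gal × 3.785 L/gal = 183,572 L.
After draining 48% and refilling: 472 × 0.52 + 36 × 0.48 = 262.72 ppm.
Deficit to target: 310 − 262.72 = 47.28 mg/L.
As CaCO₃: 47.28 mg/L × 183,572 L = 8679 g; ÷ 100.1 = 86.71 mol Ca²⁺.
Mass: 86.71 × 147 = 12,750 g.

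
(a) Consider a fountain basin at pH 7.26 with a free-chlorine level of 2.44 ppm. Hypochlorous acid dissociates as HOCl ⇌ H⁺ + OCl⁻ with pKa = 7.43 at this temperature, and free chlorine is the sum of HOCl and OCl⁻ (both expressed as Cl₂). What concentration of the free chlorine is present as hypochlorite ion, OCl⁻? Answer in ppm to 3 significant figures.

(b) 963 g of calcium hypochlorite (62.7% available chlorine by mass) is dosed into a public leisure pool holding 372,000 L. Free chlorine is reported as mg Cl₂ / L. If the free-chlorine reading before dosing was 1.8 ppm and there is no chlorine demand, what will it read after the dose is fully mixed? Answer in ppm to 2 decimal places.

(a) 0.984 ppm; (b) 3.42 ppm

(a) [OCl⁻]/[HOCl] = 10^(pH − pKa) = 10^(7.26 − 7.43) = 10^-0.17 = 0.6761.
(a) Fraction as HOCl = 1 / (1 + 0.6761) = 0.5966.
(a) OCl⁻ = (1 − 0.5966) × 2.44 ppm = 0.9842 ppm.

(b) Available chlorine delivered: 963 g × 0.627 = 603.8 g as Cl₂.
(b) Concentration rise: 603.8 g / 372,000 L = 1.623 mg/L = 1.62 ppm.
(b) Final FC: 1.8 + 1.62 = 3.42 ppm.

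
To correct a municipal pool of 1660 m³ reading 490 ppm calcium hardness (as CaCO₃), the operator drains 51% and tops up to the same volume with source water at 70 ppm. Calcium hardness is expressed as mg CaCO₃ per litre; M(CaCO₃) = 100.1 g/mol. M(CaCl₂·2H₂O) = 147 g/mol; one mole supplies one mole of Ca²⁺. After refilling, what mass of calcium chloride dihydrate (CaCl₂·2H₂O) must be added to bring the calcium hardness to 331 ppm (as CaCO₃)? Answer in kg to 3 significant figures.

Volume: 1660 m³ = 1,660,000 L.
After draining 51% and refilling: 490 × 0.49 + 70 × 0.51 = 275.8 ppm.
Deficit to target: 331 − 275.8 = 55.2 mg/L.
As CaCO₃: 55.2 mg/L × 1,660,000 L = 91,630 g; ÷ 100.1 = 915.4 mol Ca²⁺.
Mass: 915.4 × 147 = 134,600 g.

135 kg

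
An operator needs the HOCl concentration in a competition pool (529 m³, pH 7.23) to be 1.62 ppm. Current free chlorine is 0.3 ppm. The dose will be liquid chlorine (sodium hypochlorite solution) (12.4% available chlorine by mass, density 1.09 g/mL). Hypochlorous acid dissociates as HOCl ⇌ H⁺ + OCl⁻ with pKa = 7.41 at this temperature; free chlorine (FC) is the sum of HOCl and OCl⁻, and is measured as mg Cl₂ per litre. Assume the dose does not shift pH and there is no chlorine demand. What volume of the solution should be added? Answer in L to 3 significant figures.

Volume: 529 m³ = 529,000 L.
[OCl⁻]/[HOCl] = 10^(pH − pKa) = 10^(7.23 − 7.41) = 0.6607; fraction as HOCl = 1/(1 + 0.6607) = 0.6022.
Free chlorine required for 1.62 ppm HOCl: 1.62 / 0.6022 = 2.69 ppm.
FC to add: 2.69 − 0.3 = 2.39 mg/L as Cl₂.
Cl₂ equivalent: 2.39 mg/L × 529,000 L = 1264 g.
Product at 12.4% available Cl: 1264 / 0.124 = 10,200 g.
Volume: 10,200 g ÷ 1.09 g/mL = 9355 mL.

9.36 L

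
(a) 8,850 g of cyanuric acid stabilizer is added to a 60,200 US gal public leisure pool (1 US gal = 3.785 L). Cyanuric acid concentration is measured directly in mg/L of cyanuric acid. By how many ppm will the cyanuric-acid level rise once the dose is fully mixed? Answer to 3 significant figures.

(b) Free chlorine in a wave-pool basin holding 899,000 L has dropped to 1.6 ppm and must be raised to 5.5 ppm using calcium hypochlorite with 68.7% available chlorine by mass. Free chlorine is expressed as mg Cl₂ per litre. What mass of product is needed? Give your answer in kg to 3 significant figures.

(a) 38.8 ppm; (b) 5.10 kg

(a) Volume: 60,200 US gal × 3.785 L/gal = 227,857 L.
(a) Rise: 8,850 g / 227,857 L × 1000 = 38.84 mg/L.

(b) Chlorine deficit: 5.5 − 1.6 = 3.9 ppm = 3.9 mg/L as Cl₂.
(b) Cl₂ equivalent needed: 3.9 mg/L × 899,000 L = 3,506,000 mg = 3506 g.
(b) Product at 68.7% available chlorine: 3506 / 0.687 = 5103 g.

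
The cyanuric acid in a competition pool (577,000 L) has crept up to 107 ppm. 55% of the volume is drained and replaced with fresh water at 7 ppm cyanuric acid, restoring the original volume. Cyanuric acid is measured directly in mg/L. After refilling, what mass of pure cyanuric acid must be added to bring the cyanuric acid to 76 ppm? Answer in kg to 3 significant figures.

After draining 55% and refilling: 107 × 0.45 + 7 × 0.55 = 52 ppm.
Deficit to target: 76 − 52 = 24 mg/L.
Mass: 24 mg/L × 577,000 L = 13,850 g cyanuric acid.

13.8 kg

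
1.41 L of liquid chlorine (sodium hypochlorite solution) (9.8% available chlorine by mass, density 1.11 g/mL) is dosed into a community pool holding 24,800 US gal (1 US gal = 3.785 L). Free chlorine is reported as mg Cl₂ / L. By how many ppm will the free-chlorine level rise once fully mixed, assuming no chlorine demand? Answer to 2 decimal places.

1.63 ppm

Volume: 24,800 US gal × 3.785 L/gal = 93,868 L.
Mass of solution: 1.41 L × 1000 mL/L × 1.11 g/mL = 1565 g.
Available chlorine delivered: 1565 g × 0.098 = 153.4 g as Cl₂.
Concentration rise: 153.4 g / 93,868 L = 1.634 mg/L = 1.63 ppm.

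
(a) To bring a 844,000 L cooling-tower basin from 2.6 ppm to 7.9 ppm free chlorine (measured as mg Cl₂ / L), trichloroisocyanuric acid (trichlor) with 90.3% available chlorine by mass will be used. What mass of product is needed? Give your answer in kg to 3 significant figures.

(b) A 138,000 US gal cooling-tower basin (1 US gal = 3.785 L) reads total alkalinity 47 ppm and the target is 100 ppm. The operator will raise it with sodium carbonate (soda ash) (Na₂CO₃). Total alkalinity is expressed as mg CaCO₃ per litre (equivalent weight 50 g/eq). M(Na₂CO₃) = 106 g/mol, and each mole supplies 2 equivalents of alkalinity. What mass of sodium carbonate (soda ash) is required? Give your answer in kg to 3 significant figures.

(a) Chlorine deficit: 7.9 − 2.6 = 5.3 ppm = 5.3 mg/L as Cl₂.
(a) Cl₂ equivalent needed: 5.3 mg/L × 844,000 L = 4,473,000 mg = 4473 g.
(a) Product at 90.3% available chlorine: 4473 / 0.903 = 4954 g.

(b) Volume: 138,000 US gal × 3.785 L/gal = 522,330 L.
(b) Alkalinity to add: (100 − 47) = 53 mg/L as CaCO₃ × 522,330 L = 27,680 g as CaCO₃.
(b) Equivalents: 27,680 g ÷ 50 g/eq = 553.7 eq.
(b) Each mole of Na₂CO₃ supplies 2 eq, so 553.7 / 2 = 276.8 mol.
(b) Mass: 276.8 mol × 106 g/mol = 29,340 g.

(a) 4.95 kg; (b) 29.3 kg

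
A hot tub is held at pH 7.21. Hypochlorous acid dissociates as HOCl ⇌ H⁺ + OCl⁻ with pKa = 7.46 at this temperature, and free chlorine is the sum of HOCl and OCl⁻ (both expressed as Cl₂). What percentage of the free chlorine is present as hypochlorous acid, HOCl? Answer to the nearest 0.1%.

[OCl⁻]/[HOCl] = 10^(pH − pKa) = 10^(7.21 − 7.46) = 10^-0.25 = 0.5623.
Fraction as HOCl = 1 / (1 + 0.5623) = 0.6401.

64.0%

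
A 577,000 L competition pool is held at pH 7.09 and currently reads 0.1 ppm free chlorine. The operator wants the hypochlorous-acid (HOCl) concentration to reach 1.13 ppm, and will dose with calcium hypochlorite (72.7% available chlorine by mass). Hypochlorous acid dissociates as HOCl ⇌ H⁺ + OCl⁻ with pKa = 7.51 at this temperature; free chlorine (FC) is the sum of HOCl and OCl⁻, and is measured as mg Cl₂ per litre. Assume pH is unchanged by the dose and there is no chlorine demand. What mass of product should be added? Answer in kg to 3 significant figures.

[OCl⁻]/[HOCl] = 10^(pH − pKa) = 10^(7.09 − 7.51) = 0.3802; fraction as HOCl = 1/(1 + 0.3802) = 0.7245.
Free chlorine required for 1.13 ppm HOCl: 1.13 / 0.7245 = 1.56 ppm.
FC to add: 1.56 − 0.1 = 1.46 mg/L as Cl₂.
Cl₂ equivalent: 1.46 mg/L × 577,000 L = 842.2 g.
Product at 72.7% available Cl: 842.2 / 0.727 = 1158 g.

1.16 kg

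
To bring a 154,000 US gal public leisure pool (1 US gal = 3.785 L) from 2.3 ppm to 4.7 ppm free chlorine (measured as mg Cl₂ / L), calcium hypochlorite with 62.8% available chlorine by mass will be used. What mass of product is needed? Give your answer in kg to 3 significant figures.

2.23 kg

Volume: 154,000 US gal × 3.785 L/gal = 582,890 L.
Chlorine deficit: 4.7 − 2.3 = 2.4 ppm = 2.4 mg/L as Cl₂.
Cl₂ equivalent needed: 2.4 mg/L × 582,890 L = 1,399,000 mg = 1399 g.
Product at 62.8% available chlorine: 1399 / 0.628 = 2228 g.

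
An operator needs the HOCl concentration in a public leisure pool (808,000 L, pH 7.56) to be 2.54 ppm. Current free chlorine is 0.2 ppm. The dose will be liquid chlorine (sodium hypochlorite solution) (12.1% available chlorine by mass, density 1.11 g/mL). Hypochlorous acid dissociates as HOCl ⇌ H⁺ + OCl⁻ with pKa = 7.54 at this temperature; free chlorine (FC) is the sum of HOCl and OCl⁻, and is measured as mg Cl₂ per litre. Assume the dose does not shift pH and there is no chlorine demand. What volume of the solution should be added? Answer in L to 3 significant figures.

[OCl⁻]/[HOCl] = 10^(pH − pKa) = 10^(7.56 − 7.54) = 1.047; fraction as HOCl = 1/(1 + 1.047) = 0.4885.
Free chlorine required for 2.54 ppm HOCl: 2.54 / 0.4885 = 5.2 ppm.
FC to add: 5.2 − 0.2 = 5 mg/L as Cl₂.
Cl₂ equivalent: 5 mg/L × 808,000 L = 4040 g.
Product at 12.1% available Cl: 4040 / 0.121 = 33,390 g.
Volume: 33,390 g ÷ 1.11 g/mL = 30,080 mL.

30.1 L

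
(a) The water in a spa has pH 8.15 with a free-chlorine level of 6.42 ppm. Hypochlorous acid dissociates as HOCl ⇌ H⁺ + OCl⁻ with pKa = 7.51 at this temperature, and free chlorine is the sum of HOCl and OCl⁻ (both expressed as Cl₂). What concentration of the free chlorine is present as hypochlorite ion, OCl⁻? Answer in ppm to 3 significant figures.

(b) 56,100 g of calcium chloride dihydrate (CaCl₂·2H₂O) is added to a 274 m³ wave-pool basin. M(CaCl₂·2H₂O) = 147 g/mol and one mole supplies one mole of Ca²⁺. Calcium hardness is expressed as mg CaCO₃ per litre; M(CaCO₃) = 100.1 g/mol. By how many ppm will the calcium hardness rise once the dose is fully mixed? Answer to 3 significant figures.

(a) [OCl⁻]/[HOCl] = 10^(pH − pKa) = 10^(8.15 − 7.51) = 10^0.64 = 4.365.
(a) Fraction as HOCl = 1 / (1 + 4.365) = 0.1864.
(a) OCl⁻ = (1 − 0.1864) × 6.42 ppm = 5.223 ppm.

(b) Volume: 274 m³ = 274,000 L.
(b) Moles of Ca²⁺: 56,100 g ÷ 147 g/mol = 381.6 mol.
(b) As CaCO₃: 381.6 mol × 100.1 g/mol = 38,200 g.
(b) Rise: 38,200 g / 274,000 L × 1000 = 139.4 mg/L.

(a) 5.22 ppm; (b) 139 ppm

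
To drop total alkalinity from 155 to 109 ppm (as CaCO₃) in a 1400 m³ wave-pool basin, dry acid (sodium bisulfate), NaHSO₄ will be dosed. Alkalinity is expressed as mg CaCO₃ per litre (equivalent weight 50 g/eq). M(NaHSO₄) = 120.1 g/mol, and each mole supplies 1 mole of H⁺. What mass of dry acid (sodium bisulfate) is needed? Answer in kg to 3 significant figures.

155 kg

Volume: 1400 m³ = 1,400,000 L.
Alkalinity to neutralize: (155 − 109) = 46 mg/L as CaCO₃ × 1,400,000 L = 64,400 g as CaCO₃.
Equivalents of H⁺ required: 64,400 ÷ 50 g/eq = 1288 eq = 1288 mol NaHSO₄.
Mass of NaHSO₄: 1288 × 120.1 = 154,700 g.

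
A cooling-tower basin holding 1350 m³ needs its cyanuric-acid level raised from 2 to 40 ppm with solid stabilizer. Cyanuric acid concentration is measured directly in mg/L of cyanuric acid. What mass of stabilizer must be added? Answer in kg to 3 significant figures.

Volume: 1350 m³ = 1,350,000 L.
CYA to add: (40 − 2) = 38 mg/L × 1,350,000 L = 51,300 g cyanuric acid.

51.3 kg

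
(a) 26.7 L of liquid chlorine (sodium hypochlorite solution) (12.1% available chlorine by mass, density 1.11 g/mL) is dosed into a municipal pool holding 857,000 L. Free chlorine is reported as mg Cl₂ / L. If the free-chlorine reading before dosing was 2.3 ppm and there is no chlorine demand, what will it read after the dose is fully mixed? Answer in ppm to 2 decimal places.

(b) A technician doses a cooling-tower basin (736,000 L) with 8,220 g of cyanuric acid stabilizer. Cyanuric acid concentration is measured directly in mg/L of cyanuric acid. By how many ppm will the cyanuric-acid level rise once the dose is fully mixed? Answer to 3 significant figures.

(a) Mass of solution: 26.7 L × 1000 mL/L × 1.11 g/mL = 29,640 g.
(a) Available chlorine delivered: 29,640 g × 0.121 = 3586 g as Cl₂.
(a) Concentration rise: 3586 g / 857,000 L = 4.184 mg/L = 4.18 ppm.
(a) Final FC: 2.3 + 4.18 = 6.48 ppm.

(b) Rise: 8,220 g / 736,000 L × 1000 = 11.17 mg/L.

(a) 6.48 ppm; (b) 11.2 ppm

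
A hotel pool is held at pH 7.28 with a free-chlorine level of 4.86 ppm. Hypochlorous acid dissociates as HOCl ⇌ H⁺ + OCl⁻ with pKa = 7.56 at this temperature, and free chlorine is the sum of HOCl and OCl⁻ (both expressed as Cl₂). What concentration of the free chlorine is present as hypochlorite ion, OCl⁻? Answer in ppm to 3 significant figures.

[OCl⁻]/[HOCl] = 10^(pH − pKa) = 10^(7.28 − 7.56) = 10^-0.28 = 0.5248.
Fraction as HOCl = 1 / (1 + 0.5248) = 0.6558.
OCl⁻ = (1 − 0.6558) × 4.86 ppm = 1.673 ppm.

1.67 ppm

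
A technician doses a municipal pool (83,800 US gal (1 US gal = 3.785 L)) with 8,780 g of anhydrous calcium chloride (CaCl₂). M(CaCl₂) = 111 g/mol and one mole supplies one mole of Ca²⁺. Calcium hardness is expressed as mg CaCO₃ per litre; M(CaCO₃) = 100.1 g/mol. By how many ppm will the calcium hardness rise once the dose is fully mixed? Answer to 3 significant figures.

25.0 ppm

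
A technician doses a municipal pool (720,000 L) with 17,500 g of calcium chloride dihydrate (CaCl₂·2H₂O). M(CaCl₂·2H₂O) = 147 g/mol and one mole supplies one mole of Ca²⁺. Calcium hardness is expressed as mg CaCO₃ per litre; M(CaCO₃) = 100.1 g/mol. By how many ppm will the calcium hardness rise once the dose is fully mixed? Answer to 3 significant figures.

16.6 ppm

Moles of Ca²⁺: 17,500 g ÷ 147 g/mol = 119 mol.
As CaCO₃: 119 mol × 100.1 g/mol = 11,920 g.
Rise: 11,920 g / 720,000 L × 1000 = 16.55 mg/L.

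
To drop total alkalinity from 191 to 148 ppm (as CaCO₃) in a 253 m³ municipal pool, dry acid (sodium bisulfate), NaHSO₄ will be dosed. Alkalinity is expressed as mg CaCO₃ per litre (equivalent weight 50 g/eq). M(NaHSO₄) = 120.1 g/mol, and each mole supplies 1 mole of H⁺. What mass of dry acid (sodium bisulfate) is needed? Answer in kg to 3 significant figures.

26.1 kg

Volume: 253 m³ = 253,000 L.
Alkalinity to neutralize: (191 − 148) = 43 mg/L as CaCO₃ × 253,000 L = 10,880 g as CaCO₃.
Equivalents of H⁺ required: 10,880 ÷ 50 g/eq = 217.6 eq = 217.6 mol NaHSO₄.
Mass of NaHSO₄: 217.6 × 120.1 = 26,130 g.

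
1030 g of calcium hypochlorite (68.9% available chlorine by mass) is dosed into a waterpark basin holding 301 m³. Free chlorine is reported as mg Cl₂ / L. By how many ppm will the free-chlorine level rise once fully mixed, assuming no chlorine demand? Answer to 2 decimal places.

2.36 ppm

Volume: 301 m³ = 301,000 L.
Available chlorine delivered: 1030 g × 0.689 = 709.7 g as Cl₂.
Concentration rise: 709.7 g / 301,000 L = 2.358 mg/L = 2.36 ppm.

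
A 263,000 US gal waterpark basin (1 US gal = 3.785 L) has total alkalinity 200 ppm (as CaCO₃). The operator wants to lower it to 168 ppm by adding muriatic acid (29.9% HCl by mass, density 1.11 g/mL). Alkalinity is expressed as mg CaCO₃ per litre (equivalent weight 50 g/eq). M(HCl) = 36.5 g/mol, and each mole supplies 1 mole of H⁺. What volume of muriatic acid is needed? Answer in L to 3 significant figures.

Volume: 263,000 US gal × 3.785 L/gal = 995,455 L.
Alkalinity to neutralize: (200 − 168) = 32 mg/L as CaCO₃ × 995,455 L = 31,850 g as CaCO₃.
Equivalents of H⁺ required: 31,850 ÷ 50 g/eq = 637.1 eq = 637.1 mol HCl.
Mass of HCl: 637.1 × 36.5 = 23,250 g.
Mass of 29.9% solution: 23,250 / 0.299 = 77,770 g.
Volume: 77,770 g ÷ 1.11 g/mL = 70,060 mL.

70.1 L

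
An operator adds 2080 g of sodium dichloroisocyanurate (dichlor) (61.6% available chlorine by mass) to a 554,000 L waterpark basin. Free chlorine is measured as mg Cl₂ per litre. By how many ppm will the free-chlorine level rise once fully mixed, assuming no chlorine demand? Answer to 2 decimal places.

Available chlorine delivered: 2080 g × 0.616 = 1281 g as Cl₂.
Concentration rise: 1281 g / 554,000 L = 2.313 mg/L = 2.31 ppm.

2.31 ppm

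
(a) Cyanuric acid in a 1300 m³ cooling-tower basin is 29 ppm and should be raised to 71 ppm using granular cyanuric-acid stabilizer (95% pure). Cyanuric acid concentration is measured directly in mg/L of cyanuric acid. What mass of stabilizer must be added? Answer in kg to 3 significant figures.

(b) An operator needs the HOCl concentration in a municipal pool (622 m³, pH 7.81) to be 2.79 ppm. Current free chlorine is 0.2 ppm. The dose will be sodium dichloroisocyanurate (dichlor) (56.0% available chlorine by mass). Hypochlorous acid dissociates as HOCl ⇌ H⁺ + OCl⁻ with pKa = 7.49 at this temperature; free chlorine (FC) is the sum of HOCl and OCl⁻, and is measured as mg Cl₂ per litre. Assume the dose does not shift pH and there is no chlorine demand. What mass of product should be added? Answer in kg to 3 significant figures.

(a) 57.5 kg; (b) 9.35 kg

(a) Volume: 1300 m³ = 1,300,000 L.
(a) CYA to add: (71 − 29) = 42 mg/L × 1,300,000 L = 54,600 g cyanuric acid.
(a) At 95% purity: 54,600 / 0.95 = 57,470 g product.

(b) Volume: 622 m³ = 622,000 L.
(b) [OCl⁻]/[HOCl] = 10^(pH − pKa) = 10^(7.81 − 7.49) = 2.089; fraction as HOCl = 1/(1 + 2.089) = 0.3237.
(b) Free chlorine required for 2.79 ppm HOCl: 2.79 / 0.3237 = 8.619 ppm.
(b) FC to add: 8.619 − 0.2 = 8.419 mg/L as Cl₂.
(b) Cl₂ equivalent: 8.419 mg/L × 622,000 L = 5237 g.
(b) Product at 56.0% available Cl: 5237 / 0.56 = 9351 g.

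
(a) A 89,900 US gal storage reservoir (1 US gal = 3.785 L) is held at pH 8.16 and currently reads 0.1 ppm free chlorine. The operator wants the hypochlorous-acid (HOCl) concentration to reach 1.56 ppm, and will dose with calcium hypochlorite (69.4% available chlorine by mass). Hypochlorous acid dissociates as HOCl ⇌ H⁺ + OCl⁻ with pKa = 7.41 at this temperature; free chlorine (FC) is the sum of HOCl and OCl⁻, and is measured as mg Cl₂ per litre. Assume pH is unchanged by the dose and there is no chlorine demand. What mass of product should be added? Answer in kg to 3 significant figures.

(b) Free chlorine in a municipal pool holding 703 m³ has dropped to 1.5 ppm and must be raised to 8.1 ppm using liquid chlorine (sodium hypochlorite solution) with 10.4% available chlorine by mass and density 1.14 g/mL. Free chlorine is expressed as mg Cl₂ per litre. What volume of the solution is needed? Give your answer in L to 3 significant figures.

(a) 5.02 kg; (b) 39.1 L

(a) Volume: 89,900 US gal × 3.785 L/gal = 340,272 L.
(a) [OCl⁻]/[HOCl] = 10^(pH − pKa) = 10^(8.16 − 7.41) = 5.623; fraction as HOCl = 1/(1 + 5.623) = 0.151.
(a) Free chlorine required for 1.56 ppm HOCl: 1.56 / 0.151 = 10.33 ppm.
(a) FC to add: 10.33 − 0.1 = 10.23 mg/L as Cl₂.
(a) Cl₂ equivalent: 10.23 mg/L × 340,272 L = 3482 g.
(a) Product at 69.4% available Cl: 3482 / 0.694 = 5017 g.

(b) Volume: 703 m³ = 703,000 L.
(b) Chlorine deficit: 8.1 − 1.5 = 6.6 ppm = 6.6 mg/L as Cl₂.
(b) Cl₂ equivalent needed: 6.6 mg/L × 703,000 L = 4,640,000 mg = 4640 g.
(b) Product at 10.4% available chlorine: 4640 / 0.104 = 44,610 g.
(b) Volume at density 1.14 g/mL: 44,610 g ÷ 1.14 g/mL = 39,130 mL.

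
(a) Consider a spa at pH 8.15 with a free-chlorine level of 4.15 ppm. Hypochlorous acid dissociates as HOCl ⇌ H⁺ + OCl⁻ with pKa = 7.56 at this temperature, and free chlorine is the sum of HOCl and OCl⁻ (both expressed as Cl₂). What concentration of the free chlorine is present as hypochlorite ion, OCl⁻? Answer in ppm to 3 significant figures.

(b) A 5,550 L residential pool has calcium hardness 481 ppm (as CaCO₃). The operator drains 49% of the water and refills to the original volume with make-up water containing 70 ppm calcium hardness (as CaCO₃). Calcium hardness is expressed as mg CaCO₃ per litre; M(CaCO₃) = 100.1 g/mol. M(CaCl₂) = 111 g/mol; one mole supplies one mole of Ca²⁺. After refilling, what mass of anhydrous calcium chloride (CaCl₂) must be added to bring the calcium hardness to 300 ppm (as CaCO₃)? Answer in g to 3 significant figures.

(a) 3.30 ppm; (b) 125 g

(a) [OCl⁻]/[HOCl] = 10^(pH − pKa) = 10^(8.15 − 7.56) = 10^0.59 = 3.89.
(a) Fraction as HOCl = 1 / (1 + 3.89) = 0.2045.
(a) OCl⁻ = (1 − 0.2045) × 4.15 ppm = 3.301 ppm.

(b) After draining 49% and refilling: 481 × 0.51 + 70 × 0.49 = 279.61 ppm.
(b) Deficit to target: 300 − 279.61 = 20.39 mg/L.
(b) As CaCO₃: 20.39 mg/L × 5,550 L = 113.2 g; ÷ 100.1 = 1.131 mol Ca²⁺.
(b) Mass: 1.131 × 111 = 125.5 g.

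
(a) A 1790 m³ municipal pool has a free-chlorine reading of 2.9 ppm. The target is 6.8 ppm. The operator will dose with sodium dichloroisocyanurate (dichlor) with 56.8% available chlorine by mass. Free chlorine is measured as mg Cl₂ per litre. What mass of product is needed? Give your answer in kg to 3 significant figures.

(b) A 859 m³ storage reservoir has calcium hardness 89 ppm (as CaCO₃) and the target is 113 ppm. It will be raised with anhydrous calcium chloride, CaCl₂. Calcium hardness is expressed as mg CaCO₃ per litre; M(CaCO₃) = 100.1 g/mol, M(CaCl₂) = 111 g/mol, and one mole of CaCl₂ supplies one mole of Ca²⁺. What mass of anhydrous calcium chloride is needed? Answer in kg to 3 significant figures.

(a) Volume: 1790 m³ = 1,790,000 L.
(a) Chlorine deficit: 6.8 − 2.9 = 3.9 ppm = 3.9 mg/L as Cl₂.
(a) Cl₂ equivalent needed: 3.9 mg/L × 1,790,000 L = 6,981,000 mg = 6981 g.
(a) Product at 56.8% available chlorine: 6981 / 0.568 = 12,290 g.

(b) Volume: 859 m³ = 859,000 L.
(b) Hardness to add: (113 − 89) = 24 mg/L as CaCO₃ × 859,000 L = 20,620 g as CaCO₃.
(b) Moles of Ca²⁺ (1 mol Ca²⁺ ≡ 1 mol CaCO₃): 20,620 / 100.1 g/mol = 206 mol.
(b) Mass of CaCl₂: 206 × 111 = 22,860 g.

(a) 12.3 kg; (b) 22.9 kg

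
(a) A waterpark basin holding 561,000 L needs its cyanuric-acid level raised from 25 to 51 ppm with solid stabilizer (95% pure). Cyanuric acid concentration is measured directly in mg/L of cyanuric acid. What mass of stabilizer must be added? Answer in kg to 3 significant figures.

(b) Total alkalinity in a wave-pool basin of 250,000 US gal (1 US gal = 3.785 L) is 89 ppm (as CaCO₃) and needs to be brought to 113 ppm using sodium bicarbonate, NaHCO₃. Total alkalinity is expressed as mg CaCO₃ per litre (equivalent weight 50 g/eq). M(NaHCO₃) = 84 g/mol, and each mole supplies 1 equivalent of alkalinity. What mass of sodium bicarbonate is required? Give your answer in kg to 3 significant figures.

(a) 15.4 kg; (b) 38.2 kg

(a) CYA to add: (51 − 25) = 26 mg/L × 561,000 L = 14,590 g cyanuric acid.
(a) At 95% purity: 14,590 / 0.95 = 15,350 g product.

(b) Volume: 250,000 US gal × 3.785 L/gal = 946,250 L.
(b) Alkalinity to add: (113 − 89) = 24 mg/L as CaCO₃ × 946,250 L = 22,710 g as CaCO₃.
(b) Equivalents: 22,710 g ÷ 50 g/eq = 454.2 eq.
(b) NaHCO₃ supplies 1 eq per mole → 454.2 mol.
(b) Mass: 454.2 mol × 84 g/mol = 38,150 g.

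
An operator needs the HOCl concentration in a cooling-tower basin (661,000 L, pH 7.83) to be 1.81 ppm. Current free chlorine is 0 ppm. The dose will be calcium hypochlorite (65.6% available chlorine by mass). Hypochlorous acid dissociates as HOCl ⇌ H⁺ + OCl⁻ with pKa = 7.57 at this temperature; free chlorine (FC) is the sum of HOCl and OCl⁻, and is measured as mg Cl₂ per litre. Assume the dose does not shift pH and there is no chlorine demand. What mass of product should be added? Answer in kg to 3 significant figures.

5.14 kg

[OCl⁻]/[HOCl] = 10^(pH − pKa) = 10^(7.83 − 7.57) = 1.82; fraction as HOCl = 1/(1 + 1.82) = 0.3546.
Free chlorine required for 1.81 ppm HOCl: 1.81 / 0.3546 = 5.104 ppm.
FC to add: 5.104 − 0 = 5.104 mg/L as Cl₂.
Cl₂ equivalent: 5.104 mg/L × 661,000 L = 3374 g.
Product at 65.6% available Cl: 3374 / 0.656 = 5143 g.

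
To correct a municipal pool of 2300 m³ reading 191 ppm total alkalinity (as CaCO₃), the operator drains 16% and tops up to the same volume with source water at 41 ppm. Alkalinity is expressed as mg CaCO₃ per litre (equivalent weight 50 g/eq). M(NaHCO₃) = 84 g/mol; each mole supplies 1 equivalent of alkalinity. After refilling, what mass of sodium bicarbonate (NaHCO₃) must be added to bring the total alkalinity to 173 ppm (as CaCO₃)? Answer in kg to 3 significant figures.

Volume: 2300 m³ = 2,300,000 L.
After draining 16% and refilling: 191 × 0.84 + 41 × 0.16 = 167 ppm.
Deficit to target: 173 − 167 = 6 mg/L.
As CaCO₃: 6 mg/L × 2,300,000 L = 13,800 g; ÷ 50 g/eq ÷ 1 = 276 mol NaHCO₃.
Mass: 276 × 84 = 23,180 g.

23.2 kg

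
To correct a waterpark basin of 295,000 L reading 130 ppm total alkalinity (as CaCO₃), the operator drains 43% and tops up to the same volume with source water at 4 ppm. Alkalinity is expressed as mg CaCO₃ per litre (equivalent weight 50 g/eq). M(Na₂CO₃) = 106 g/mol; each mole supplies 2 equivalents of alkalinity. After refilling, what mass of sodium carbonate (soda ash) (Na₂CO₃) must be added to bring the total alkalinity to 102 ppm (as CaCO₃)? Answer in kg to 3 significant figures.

8.19 kg

After draining 43% and refilling: 130 × 0.57 + 4 × 0.43 = 75.82 ppm.
Deficit to target: 102 − 75.82 = 26.18 mg/L.
As CaCO₃: 26.18 mg/L × 295,000 L = 7723 g; ÷ 50 g/eq ÷ 2 = 77.23 mol Na₂CO₃.
Mass: 77.23 × 106 = 8186 g.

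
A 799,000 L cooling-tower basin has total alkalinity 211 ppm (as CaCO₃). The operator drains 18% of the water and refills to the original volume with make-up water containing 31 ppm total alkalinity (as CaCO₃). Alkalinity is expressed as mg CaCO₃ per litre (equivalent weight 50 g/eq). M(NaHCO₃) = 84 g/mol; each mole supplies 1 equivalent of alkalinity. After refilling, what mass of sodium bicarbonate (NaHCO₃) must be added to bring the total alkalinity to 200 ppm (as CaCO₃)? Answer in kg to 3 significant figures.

28.7 kg

After draining 18% and refilling: 211 × 0.82 + 31 × 0.18 = 178.6 ppm.
Deficit to target: 200 − 178.6 = 21.4 mg/L.
As CaCO₃: 21.4 mg/L × 799,000 L = 17,100 g; ÷ 50 g/eq ÷ 1 = 342 mol NaHCO₃.
Mass: 342 × 84 = 28,730 g.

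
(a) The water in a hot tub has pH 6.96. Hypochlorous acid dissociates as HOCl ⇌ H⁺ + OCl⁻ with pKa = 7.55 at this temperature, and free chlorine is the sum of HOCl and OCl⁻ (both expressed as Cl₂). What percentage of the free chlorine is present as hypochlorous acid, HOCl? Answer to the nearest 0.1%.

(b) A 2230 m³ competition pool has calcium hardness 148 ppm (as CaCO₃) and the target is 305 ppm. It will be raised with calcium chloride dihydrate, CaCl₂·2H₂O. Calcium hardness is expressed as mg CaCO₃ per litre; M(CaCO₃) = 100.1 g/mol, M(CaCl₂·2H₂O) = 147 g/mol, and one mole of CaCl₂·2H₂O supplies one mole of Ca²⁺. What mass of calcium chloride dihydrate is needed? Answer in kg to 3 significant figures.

(a) [OCl⁻]/[HOCl] = 10^(pH − pKa) = 10^(6.96 − 7.55) = 10^-0.59 = 0.257.
(a) Fraction as HOCl = 1 / (1 + 0.257) = 0.7955.

(b) Volume: 2230 m³ = 2,230,000 L.
(b) Hardness to add: (305 − 148) = 157 mg/L as CaCO₃ × 2,230,000 L = 350,100 g as CaCO₃.
(b) Moles of Ca²⁺ (1 mol Ca²⁺ ≡ 1 mol CaCO₃): 350,100 / 100.1 g/mol = 3498 mol.
(b) Mass of CaCl₂·2H₂O: 3498 × 147 = 514,100 g.

(a) 79.6%; (b) 514 kg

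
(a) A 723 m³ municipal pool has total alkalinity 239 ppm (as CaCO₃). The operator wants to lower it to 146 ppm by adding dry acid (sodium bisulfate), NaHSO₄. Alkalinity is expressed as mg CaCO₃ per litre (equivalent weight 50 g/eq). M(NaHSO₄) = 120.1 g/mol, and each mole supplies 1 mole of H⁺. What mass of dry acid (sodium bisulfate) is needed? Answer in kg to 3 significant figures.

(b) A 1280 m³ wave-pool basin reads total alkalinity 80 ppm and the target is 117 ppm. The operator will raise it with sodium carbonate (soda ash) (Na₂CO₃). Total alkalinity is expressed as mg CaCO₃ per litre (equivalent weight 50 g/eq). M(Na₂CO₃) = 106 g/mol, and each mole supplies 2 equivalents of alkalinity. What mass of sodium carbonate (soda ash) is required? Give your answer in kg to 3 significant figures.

(a) 162 kg; (b) 50.2 kg

(a) Volume: 723 m³ = 723,000 L.
(a) Alkalinity to neutralize: (239 − 146) = 93 mg/L as CaCO₃ × 723,000 L = 67,240 g as CaCO₃.
(a) Equivalents of H⁺ required: 67,240 ÷ 50 g/eq = 1345 eq = 1345 mol NaHSO₄.
(a) Mass of NaHSO₄: 1345 × 120.1 = 161,500 g.

(b) Volume: 1280 m³ = 1,280,000 L.
(b) Alkalinity to add: (117 − 80) = 37 mg/L as CaCO₃ × 1,280,000 L = 47,360 g as CaCO₃.
(b) Equivalents: 47,360 g ÷ 50 g/eq = 947.2 eq.
(b) Each mole of Na₂CO₃ supplies 2 eq, so 947.2 / 2 = 473.6 mol.
(b) Mass: 473.6 mol × 106 g/mol = 50,200 g.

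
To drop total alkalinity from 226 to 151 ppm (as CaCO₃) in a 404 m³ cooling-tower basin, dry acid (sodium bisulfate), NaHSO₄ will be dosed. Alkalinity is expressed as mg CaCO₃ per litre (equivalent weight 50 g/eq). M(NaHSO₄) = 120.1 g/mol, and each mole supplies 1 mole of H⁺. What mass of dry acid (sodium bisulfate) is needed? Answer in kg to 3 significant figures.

Volume: 404 m³ = 404,000 L.
Alkalinity to neutralize: (226 − 151) = 75 mg/L as CaCO₃ × 404,000 L = 30,300 g as CaCO₃.
Equivalents of H⁺ required: 30,300 ÷ 50 g/eq = 606 eq = 606 mol NaHSO₄.
Mass of NaHSO₄: 606 × 120.1 = 72,780 g.

72.8 kg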